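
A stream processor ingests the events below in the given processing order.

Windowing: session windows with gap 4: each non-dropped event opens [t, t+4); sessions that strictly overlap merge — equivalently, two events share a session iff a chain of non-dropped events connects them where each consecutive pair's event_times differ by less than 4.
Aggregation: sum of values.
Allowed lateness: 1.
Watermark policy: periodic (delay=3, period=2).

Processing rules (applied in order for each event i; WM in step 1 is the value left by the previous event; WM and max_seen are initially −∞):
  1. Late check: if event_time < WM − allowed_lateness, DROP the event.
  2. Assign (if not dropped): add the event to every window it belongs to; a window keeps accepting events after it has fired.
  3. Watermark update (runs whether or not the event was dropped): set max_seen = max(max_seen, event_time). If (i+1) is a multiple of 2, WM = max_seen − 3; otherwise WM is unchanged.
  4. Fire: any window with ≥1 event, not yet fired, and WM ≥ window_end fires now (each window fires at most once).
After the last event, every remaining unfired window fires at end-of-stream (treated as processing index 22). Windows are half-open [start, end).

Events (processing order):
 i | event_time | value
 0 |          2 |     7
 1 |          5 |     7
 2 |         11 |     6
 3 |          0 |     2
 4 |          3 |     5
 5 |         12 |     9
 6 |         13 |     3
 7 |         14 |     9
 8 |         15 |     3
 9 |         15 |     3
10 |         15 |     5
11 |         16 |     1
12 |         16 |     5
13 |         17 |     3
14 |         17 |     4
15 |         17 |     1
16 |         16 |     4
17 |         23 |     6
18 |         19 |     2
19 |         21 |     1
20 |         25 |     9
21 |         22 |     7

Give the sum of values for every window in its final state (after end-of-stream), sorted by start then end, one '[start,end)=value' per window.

i=0 t=2 v=7: → [2,6); WM=−∞
i=1 t=5 v=7: → [2,9); WM=2
i=2 t=11 v=6: → [11,15); WM=2
i=3 t=0 v=2: DROP (t<2-1); WM=8
i=4 t=3 v=5: DROP (t<8-1); WM=8
i=5 t=12 v=9: → [11,16); WM=9
i=6 t=13 v=3: → [11,17); WM=9
i=7 t=14 v=9: → [11,18); WM=11
i=8 t=15 v=3: → [11,19); WM=11
i=9 t=15 v=3: → [11,19); WM=12
i=10 t=15 v=5: → [11,19); WM=12
i=11 t=16 v=1: → [11,20); WM=13
i=12 t=16 v=5: → [11,20); WM=13
i=13 t=17 v=3: → [11,21); WM=14
i=14 t=17 v=4: → [11,21); WM=14
i=15 t=17 v=1: → [11,21); WM=14
i=16 t=16 v=4: → [11,21); WM=14
i=17 t=23 v=6: → [23,27); WM=20
i=18 t=19 v=2: → [11,23); WM=20
i=19 t=21 v=1: → [11,27); WM=20
i=20 t=25 v=9: → [11,29); WM=20
i=21 t=22 v=7: → [11,29); WM=22

[2,9)=14 [11,29)=81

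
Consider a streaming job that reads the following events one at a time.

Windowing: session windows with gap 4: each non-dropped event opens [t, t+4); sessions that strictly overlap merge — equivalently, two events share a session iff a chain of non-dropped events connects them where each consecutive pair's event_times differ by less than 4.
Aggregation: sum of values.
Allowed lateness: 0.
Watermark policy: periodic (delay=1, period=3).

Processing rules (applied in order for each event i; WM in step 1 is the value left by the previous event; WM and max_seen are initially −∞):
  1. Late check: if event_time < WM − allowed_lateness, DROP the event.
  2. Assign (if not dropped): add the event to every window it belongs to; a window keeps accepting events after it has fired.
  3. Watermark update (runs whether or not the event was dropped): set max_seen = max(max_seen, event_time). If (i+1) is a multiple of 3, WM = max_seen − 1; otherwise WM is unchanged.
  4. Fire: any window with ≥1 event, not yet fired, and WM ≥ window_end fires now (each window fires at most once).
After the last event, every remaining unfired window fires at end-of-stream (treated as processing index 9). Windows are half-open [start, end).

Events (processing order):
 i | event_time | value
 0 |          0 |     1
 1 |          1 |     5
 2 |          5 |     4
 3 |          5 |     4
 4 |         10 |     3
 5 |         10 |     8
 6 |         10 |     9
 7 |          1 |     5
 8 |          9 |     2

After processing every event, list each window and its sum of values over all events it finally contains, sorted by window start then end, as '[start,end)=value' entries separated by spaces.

[0,5)=6 [5,9)=8 [9,14)=22

i=0 t=0 v=1: → [0,4); WM=−∞
i=1 t=1 v=5: → [0,5); WM=−∞
i=2 t=5 v=4: → [5,9); WM=4
i=3 t=5 v=4: → [5,9); WM=4
i=4 t=10 v=3: → [10,14); WM=4
i=5 t=10 v=8: → [10,14); WM=9
i=6 t=10 v=9: → [10,14); WM=9
i=7 t=1 v=5: DROP (t<9-0); WM=9
i=8 t=9 v=2: → [9,14); WM=9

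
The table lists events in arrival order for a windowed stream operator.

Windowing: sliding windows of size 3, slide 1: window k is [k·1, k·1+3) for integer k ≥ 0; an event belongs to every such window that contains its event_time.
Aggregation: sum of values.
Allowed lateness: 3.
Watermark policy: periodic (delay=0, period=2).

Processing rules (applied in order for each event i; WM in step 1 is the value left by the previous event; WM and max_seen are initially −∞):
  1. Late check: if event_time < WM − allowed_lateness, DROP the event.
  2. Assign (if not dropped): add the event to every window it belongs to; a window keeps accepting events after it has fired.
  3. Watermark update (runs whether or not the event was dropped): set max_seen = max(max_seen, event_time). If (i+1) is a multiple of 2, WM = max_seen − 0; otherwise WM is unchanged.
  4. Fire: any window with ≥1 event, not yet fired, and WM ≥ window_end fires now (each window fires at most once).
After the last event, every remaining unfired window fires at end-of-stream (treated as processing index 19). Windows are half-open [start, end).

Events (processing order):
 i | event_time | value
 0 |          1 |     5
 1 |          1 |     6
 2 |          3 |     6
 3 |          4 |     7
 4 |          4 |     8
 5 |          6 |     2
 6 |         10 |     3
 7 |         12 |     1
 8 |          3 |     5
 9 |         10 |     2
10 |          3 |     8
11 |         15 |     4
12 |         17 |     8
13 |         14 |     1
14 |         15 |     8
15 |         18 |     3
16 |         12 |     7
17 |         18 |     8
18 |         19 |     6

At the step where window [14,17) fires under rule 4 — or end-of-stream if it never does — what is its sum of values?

5

i=0 t=1 v=5: → [1,4),[0,3); WM=−∞
i=1 t=1 v=6: → [1,4),[0,3); WM=1
i=2 t=3 v=6: → [3,6),[2,5),[1,4); WM=1
i=3 t=4 v=7: → [4,7),[3,6),[2,5); WM=4; [0,3) fires=11 [1,4) fires=17
i=4 t=4 v=8: → [4,7),[3,6),[2,5); WM=4
i=5 t=6 v=2: → [6,9),[5,8),[4,7); WM=6; [2,5) fires=21 [3,6) fires=21
i=6 t=10 v=3: → [10,13),[9,12),[8,11); WM=6
i=7 t=12 v=1: → [12,15),[11,14),[10,13); WM=12; [4,7) fires=17 [5,8) fires=2 [6,9) fires=2 [8,11) fires=3 [9,12) fires=3
i=8 t=3 v=5: DROP (t<12-3); WM=12
i=9 t=10 v=2: → [10,13),[9,12),[8,11); WM=12
i=10 t=3 v=8: DROP (t<12-3); WM=12
i=11 t=15 v=4: → [15,18),[14,17),[13,16); WM=15; [10,13) fires=6 [11,14) fires=1 [12,15) fires=1
i=12 t=17 v=8: → [17,20),[16,19),[15,18); WM=15
i=13 t=14 v=1: → [14,17),[13,16),[12,15); WM=17; [13,16) fires=5 [14,17) fires=5
i=14 t=15 v=8: → [15,18),[14,17),[13,16); WM=17
i=15 t=18 v=3: → [18,21),[17,20),[16,19); WM=18; [15,18) fires=20
i=16 t=12 v=7: DROP (t<18-3); WM=18
i=17 t=18 v=8: → [18,21),[17,20),[16,19); WM=18
i=18 t=19 v=6: → [19,22),[18,21),[17,20); WM=18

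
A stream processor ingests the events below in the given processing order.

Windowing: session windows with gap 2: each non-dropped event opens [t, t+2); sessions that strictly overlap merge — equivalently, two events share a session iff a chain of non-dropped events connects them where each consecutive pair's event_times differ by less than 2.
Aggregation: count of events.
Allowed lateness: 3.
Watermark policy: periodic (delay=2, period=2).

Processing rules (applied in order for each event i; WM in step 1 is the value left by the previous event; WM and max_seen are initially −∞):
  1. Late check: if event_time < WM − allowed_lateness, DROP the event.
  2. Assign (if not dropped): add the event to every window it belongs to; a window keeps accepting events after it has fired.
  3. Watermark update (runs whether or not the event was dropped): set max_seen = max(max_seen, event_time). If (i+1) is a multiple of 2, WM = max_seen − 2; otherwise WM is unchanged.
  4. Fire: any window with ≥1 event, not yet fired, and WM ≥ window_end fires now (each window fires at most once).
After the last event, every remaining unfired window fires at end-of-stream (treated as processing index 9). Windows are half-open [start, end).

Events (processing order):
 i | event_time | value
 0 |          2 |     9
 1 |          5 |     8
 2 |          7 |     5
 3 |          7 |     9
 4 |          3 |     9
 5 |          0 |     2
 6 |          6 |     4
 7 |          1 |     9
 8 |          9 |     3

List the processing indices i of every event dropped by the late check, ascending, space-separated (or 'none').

5 7

i=0 t=2 v=9: → [2,4); WM=−∞
i=1 t=5 v=8: → [5,7); WM=3
i=2 t=7 v=5: → [7,9); WM=3
i=3 t=7 v=9: → [7,9); WM=5
i=4 t=3 v=9: → [2,5); WM=5
i=5 t=0 v=2: DROP (t<5-3); WM=5
i=6 t=6 v=4: → [5,9); WM=5
i=7 t=1 v=9: DROP (t<5-3); WM=5
i=8 t=9 v=3: → [9,11); WM=5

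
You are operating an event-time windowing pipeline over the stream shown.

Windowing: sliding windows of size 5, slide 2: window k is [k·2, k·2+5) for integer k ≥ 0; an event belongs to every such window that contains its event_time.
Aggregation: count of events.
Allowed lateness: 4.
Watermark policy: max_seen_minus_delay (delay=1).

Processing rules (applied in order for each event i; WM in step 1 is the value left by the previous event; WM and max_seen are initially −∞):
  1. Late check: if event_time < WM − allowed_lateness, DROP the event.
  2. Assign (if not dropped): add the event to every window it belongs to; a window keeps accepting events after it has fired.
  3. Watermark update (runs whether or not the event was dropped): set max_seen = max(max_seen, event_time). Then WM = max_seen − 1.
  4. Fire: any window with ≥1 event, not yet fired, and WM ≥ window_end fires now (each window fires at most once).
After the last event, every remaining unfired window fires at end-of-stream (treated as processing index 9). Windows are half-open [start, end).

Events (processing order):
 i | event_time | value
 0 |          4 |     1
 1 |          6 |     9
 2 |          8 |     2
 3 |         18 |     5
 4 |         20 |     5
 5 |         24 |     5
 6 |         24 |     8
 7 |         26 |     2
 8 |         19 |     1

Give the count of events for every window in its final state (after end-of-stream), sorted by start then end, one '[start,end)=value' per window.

i=0 t=4 v=1: → [4,9),[2,7),[0,5); WM=3
i=1 t=6 v=9: → [6,11),[4,9),[2,7); WM=5; [0,5) fires=1
i=2 t=8 v=2: → [8,13),[6,11),[4,9); WM=7; [2,7) fires=2
i=3 t=18 v=5: → [18,23),[16,21),[14,19); WM=17; [4,9) fires=3 [6,11) fires=2 [8,13) fires=1
i=4 t=20 v=5: → [20,25),[18,23),[16,21); WM=19; [14,19) fires=1
i=5 t=24 v=5: → [24,29),[22,27),[20,25); WM=23; [16,21) fires=2 [18,23) fires=2
i=6 t=24 v=8: → [24,29),[22,27),[20,25); WM=23
i=7 t=26 v=2: → [26,31),[24,29),[22,27); WM=25; [20,25) fires=3
i=8 t=19 v=1: DROP (t<25-4); WM=25

[0,5)=1 [2,7)=2 [4,9)=3 [6,11)=2 [8,13)=1 [14,19)=1 [16,21)=2 [18,23)=2 [20,25)=3 [22,27)=3 [24,29)=3 [26,31)=1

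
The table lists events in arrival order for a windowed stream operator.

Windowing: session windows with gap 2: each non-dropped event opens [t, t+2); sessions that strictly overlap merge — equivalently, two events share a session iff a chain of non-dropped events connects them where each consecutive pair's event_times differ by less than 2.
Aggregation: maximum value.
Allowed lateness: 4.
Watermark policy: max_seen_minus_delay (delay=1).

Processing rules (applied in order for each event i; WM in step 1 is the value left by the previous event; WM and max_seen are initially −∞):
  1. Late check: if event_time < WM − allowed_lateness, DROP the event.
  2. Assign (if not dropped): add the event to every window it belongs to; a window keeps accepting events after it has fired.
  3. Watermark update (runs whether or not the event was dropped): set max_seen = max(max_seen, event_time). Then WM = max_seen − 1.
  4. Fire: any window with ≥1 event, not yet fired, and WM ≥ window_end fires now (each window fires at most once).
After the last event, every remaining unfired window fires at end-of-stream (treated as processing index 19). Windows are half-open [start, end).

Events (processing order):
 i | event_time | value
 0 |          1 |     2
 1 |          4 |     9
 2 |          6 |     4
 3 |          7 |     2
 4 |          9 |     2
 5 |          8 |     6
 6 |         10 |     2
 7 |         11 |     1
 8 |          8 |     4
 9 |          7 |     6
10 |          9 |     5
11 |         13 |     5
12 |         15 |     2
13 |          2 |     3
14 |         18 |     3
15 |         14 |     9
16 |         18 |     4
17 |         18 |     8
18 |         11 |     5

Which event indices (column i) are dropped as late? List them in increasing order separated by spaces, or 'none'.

13 18

i=0 t=1 v=2: → [1,3); WM=0
i=1 t=4 v=9: → [4,6); WM=3
i=2 t=6 v=4: → [6,8); WM=5
i=3 t=7 v=2: → [6,9); WM=6
i=4 t=9 v=2: → [9,11); WM=8
i=5 t=8 v=6: → [6,11); WM=8
i=6 t=10 v=2: → [6,12); WM=9
i=7 t=11 v=1: → [6,13); WM=10
i=8 t=8 v=4: → [6,13); WM=10
i=9 t=7 v=6: → [6,13); WM=10
i=10 t=9 v=5: → [6,13); WM=10
i=11 t=13 v=5: → [13,15); WM=12
i=12 t=15 v=2: → [15,17); WM=14
i=13 t=2 v=3: DROP (t<14-4); WM=14
i=14 t=18 v=3: → [18,20); WM=17
i=15 t=14 v=9: → [13,17); WM=17
i=16 t=18 v=4: → [18,20); WM=17
i=17 t=18 v=8: → [18,20); WM=17
i=18 t=11 v=5: DROP (t<17-4); WM=17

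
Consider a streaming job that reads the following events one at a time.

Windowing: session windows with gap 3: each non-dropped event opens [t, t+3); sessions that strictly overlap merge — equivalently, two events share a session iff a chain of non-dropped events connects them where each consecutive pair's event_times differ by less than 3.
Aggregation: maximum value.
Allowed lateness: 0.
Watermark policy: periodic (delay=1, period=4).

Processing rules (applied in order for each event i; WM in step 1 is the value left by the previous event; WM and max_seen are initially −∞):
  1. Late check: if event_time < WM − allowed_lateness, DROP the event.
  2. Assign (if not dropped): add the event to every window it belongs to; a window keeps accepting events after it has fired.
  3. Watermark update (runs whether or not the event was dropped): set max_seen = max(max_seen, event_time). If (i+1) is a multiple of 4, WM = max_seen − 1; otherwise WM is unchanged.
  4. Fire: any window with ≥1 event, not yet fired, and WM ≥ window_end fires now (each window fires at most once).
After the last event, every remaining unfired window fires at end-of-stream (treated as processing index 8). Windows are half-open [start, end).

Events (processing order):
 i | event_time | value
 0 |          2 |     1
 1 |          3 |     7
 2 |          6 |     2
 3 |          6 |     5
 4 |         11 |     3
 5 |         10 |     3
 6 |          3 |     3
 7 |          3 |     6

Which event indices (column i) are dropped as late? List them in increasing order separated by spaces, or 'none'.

6 7

i=0 t=2 v=1: → [2,5); WM=−∞
i=1 t=3 v=7: → [2,6); WM=−∞
i=2 t=6 v=2: → [6,9); WM=−∞
i=3 t=6 v=5: → [6,9); WM=5
i=4 t=11 v=3: → [11,14); WM=5
i=5 t=10 v=3: → [10,14); WM=5
i=6 t=3 v=3: DROP (t<5-0); WM=5
i=7 t=3 v=6: DROP (t<5-0); WM=10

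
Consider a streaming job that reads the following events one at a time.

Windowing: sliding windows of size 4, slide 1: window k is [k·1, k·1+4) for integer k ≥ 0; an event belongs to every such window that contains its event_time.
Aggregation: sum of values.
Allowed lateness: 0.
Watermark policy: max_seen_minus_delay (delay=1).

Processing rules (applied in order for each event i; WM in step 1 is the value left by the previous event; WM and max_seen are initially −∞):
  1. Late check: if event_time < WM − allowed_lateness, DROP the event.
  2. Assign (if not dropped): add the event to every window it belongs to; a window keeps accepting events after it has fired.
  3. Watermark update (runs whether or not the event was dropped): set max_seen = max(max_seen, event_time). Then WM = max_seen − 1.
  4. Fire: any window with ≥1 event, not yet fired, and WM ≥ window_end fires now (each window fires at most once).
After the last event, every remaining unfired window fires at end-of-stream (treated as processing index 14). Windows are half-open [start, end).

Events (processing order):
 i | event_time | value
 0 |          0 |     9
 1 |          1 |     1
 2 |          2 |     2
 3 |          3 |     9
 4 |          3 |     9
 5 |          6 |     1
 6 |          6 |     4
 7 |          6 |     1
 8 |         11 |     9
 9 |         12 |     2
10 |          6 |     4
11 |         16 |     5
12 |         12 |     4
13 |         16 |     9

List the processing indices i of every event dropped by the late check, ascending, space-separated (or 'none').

10 12

i=0 t=0 v=9: → [0,4); WM=-1
i=1 t=1 v=1: → [1,5),[0,4); WM=0
i=2 t=2 v=2: → [2,6),[1,5),[0,4); WM=1
i=3 t=3 v=9: → [3,7),[2,6),[1,5),[0,4); WM=2
i=4 t=3 v=9: → [3,7),[2,6),[1,5),[0,4); WM=2
i=5 t=6 v=1: → [6,10),[5,9),[4,8),[3,7); WM=5; [0,4) fires=30 [1,5) fires=21
i=6 t=6 v=4: → [6,10),[5,9),[4,8),[3,7); WM=5
i=7 t=6 v=1: → [6,10),[5,9),[4,8),[3,7); WM=5
i=8 t=11 v=9: → [11,15),[10,14),[9,13),[8,12); WM=10; [2,6) fires=20 [3,7) fires=24 [4,8) fires=6 [5,9) fires=6 [6,10) fires=6
i=9 t=12 v=2: → [12,16),[11,15),[10,14),[9,13); WM=11
i=10 t=6 v=4: DROP (t<11-0); WM=11
i=11 t=16 v=5: → [16,20),[15,19),[14,18),[13,17); WM=15; [8,12) fires=9 [9,13) fires=11 [10,14) fires=11 [11,15) fires=11
i=12 t=12 v=4: DROP (t<15-0); WM=15
i=13 t=16 v=9: → [16,20),[15,19),[14,18),[13,17); WM=15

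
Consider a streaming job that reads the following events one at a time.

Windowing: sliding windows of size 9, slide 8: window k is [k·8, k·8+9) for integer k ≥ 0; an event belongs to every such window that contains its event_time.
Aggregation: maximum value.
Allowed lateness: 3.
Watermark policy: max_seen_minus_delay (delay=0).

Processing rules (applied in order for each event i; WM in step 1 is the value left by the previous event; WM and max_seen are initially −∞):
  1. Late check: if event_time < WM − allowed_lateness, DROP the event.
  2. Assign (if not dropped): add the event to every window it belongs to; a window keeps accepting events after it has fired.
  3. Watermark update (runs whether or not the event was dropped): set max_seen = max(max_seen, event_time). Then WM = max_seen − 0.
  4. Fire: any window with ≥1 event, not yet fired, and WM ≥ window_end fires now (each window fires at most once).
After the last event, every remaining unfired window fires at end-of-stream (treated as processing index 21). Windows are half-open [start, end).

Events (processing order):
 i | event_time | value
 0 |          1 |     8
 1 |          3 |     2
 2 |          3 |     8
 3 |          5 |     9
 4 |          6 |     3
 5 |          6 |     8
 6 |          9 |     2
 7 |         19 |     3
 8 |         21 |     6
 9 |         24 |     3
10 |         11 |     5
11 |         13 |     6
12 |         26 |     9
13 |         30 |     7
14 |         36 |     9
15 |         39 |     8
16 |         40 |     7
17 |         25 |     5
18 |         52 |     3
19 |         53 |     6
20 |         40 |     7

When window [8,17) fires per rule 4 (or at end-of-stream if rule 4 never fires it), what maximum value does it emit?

i=0 t=1 v=8: → [0,9); WM=1
i=1 t=3 v=2: → [0,9); WM=3
i=2 t=3 v=8: → [0,9); WM=3
i=3 t=5 v=9: → [0,9); WM=5
i=4 t=6 v=3: → [0,9); WM=6
i=5 t=6 v=8: → [0,9); WM=6
i=6 t=9 v=2: → [8,17); WM=9; [0,9) fires=9
i=7 t=19 v=3: → [16,25); WM=19; [8,17) fires=2
i=8 t=21 v=6: → [16,25); WM=21
i=9 t=24 v=3: → [24,33),[16,25); WM=24
i=10 t=11 v=5: DROP (t<24-3); WM=24
i=11 t=13 v=6: DROP (t<24-3); WM=24
i=12 t=26 v=9: → [24,33); WM=26; [16,25) fires=6
i=13 t=30 v=7: → [24,33); WM=30
i=14 t=36 v=9: → [32,41); WM=36; [24,33) fires=9
i=15 t=39 v=8: → [32,41); WM=39
i=16 t=40 v=7: → [40,49),[32,41); WM=40
i=17 t=25 v=5: DROP (t<40-3); WM=40
i=18 t=52 v=3: → [48,57); WM=52; [32,41) fires=9 [40,49) fires=7
i=19 t=53 v=6: → [48,57); WM=53
i=20 t=40 v=7: DROP (t<53-3); WM=53

2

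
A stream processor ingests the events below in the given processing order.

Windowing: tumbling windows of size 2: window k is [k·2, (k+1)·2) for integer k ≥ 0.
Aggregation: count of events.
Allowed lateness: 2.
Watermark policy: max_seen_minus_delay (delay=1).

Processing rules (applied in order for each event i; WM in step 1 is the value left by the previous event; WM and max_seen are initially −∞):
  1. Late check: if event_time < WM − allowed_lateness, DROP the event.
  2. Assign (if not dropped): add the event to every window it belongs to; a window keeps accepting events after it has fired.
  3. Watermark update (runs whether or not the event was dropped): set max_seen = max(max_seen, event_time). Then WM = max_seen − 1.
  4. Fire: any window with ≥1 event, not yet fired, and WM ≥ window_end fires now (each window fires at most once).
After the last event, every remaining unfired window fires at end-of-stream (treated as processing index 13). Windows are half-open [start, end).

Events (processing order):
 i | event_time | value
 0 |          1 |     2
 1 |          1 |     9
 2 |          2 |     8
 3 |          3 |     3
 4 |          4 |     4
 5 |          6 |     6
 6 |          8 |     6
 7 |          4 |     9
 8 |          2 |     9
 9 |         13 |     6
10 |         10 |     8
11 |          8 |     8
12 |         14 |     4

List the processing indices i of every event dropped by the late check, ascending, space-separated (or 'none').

i=0 t=1 v=2: → [0,2); WM=0
i=1 t=1 v=9: → [0,2); WM=0
i=2 t=2 v=8: → [2,4); WM=1
i=3 t=3 v=3: → [2,4); WM=2; [0,2) fires=2
i=4 t=4 v=4: → [4,6); WM=3
i=5 t=6 v=6: → [6,8); WM=5; [2,4) fires=2
i=6 t=8 v=6: → [8,10); WM=7; [4,6) fires=1
i=7 t=4 v=9: DROP (t<7-2); WM=7
i=8 t=2 v=9: DROP (t<7-2); WM=7
i=9 t=13 v=6: → [12,14); WM=12; [6,8) fires=1 [8,10) fires=1
i=10 t=10 v=8: → [10,12); WM=12; [10,12) fires=1
i=11 t=8 v=8: DROP (t<12-2); WM=12
i=12 t=14 v=4: → [14,16); WM=13

7 8 11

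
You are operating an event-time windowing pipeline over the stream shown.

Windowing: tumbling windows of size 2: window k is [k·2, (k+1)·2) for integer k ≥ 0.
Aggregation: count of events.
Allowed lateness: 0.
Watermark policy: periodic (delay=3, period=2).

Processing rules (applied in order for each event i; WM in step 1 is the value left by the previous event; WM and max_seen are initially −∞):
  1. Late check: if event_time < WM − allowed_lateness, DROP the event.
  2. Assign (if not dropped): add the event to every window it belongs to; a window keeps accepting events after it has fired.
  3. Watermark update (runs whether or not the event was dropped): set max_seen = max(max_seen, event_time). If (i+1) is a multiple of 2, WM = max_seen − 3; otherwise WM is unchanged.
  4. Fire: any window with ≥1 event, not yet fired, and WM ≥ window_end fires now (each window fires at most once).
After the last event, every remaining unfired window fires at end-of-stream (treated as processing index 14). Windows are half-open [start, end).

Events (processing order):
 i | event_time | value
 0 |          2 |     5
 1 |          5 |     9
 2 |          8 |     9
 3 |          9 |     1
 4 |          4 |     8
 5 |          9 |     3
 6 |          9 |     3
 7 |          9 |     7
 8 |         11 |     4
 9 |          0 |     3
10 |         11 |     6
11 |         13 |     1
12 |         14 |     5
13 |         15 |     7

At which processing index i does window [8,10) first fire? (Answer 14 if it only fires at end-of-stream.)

11

i=0 t=2 v=5: → [2,4); WM=−∞
i=1 t=5 v=9: → [4,6); WM=2
i=2 t=8 v=9: → [8,10); WM=2
i=3 t=9 v=1: → [8,10); WM=6; [2,4) fires=1 [4,6) fires=1
i=4 t=4 v=8: DROP (t<6-0); WM=6
i=5 t=9 v=3: → [8,10); WM=6
i=6 t=9 v=3: → [8,10); WM=6
i=7 t=9 v=7: → [8,10); WM=6
i=8 t=11 v=4: → [10,12); WM=6
i=9 t=0 v=3: DROP (t<6-0); WM=8
i=10 t=11 v=6: → [10,12); WM=8
i=11 t=13 v=1: → [12,14); WM=10; [8,10) fires=5
i=12 t=14 v=5: → [14,16); WM=10
i=13 t=15 v=7: → [14,16); WM=12; [10,12) fires=2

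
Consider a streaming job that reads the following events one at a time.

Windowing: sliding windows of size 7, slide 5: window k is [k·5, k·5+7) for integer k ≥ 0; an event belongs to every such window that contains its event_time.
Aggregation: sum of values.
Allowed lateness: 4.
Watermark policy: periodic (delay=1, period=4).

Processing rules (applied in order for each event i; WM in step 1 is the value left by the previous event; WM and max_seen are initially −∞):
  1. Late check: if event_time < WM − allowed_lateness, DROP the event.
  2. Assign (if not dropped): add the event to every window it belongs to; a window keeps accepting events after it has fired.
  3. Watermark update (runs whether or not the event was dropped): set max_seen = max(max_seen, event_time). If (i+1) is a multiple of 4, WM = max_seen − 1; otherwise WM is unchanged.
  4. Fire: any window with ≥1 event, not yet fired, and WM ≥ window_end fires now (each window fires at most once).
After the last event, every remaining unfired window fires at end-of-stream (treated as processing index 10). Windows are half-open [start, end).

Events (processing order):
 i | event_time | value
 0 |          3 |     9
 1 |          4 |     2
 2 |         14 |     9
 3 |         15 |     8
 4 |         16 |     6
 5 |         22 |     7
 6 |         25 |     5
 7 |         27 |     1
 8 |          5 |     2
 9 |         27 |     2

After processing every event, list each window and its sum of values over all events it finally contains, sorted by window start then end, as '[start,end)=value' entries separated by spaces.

i=0 t=3 v=9: → [0,7); WM=−∞
i=1 t=4 v=2: → [0,7); WM=−∞
i=2 t=14 v=9: → [10,17); WM=−∞
i=3 t=15 v=8: → [15,22),[10,17); WM=14; [0,7) fires=11
i=4 t=16 v=6: → [15,22),[10,17); WM=14
i=5 t=22 v=7: → [20,27); WM=14
i=6 t=25 v=5: → [25,32),[20,27); WM=14
i=7 t=27 v=1: → [25,32); WM=26; [10,17) fires=23 [15,22) fires=14
i=8 t=5 v=2: DROP (t<26-4); WM=26
i=9 t=27 v=2: → [25,32); WM=26

[0,7)=11 [10,17)=23 [15,22)=14 [20,27)=12 [25,32)=8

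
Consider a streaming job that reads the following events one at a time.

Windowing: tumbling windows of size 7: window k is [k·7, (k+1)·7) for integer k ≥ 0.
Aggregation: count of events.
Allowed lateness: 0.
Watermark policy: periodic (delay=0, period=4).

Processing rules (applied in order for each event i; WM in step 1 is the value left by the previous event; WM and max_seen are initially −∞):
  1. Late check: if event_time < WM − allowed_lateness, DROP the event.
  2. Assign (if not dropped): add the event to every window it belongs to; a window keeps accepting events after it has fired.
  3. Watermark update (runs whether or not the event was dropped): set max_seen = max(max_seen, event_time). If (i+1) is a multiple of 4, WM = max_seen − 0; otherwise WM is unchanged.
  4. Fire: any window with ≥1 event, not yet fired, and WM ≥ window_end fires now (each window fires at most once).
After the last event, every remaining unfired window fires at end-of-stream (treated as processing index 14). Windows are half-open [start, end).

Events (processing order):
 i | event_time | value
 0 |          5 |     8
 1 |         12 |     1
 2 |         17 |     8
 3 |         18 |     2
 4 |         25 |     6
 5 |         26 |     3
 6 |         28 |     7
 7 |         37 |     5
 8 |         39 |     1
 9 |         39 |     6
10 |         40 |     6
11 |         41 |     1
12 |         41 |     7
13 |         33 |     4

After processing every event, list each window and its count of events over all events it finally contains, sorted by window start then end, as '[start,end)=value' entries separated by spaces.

[0,7)=1 [7,14)=1 [14,21)=2 [21,28)=2 [28,35)=1 [35,42)=6

i=0 t=5 v=8: → [0,7); WM=−∞
i=1 t=12 v=1: → [7,14); WM=−∞
i=2 t=17 v=8: → [14,21); WM=−∞
i=3 t=18 v=2: → [14,21); WM=18; [0,7) fires=1 [7,14) fires=1
i=4 t=25 v=6: → [21,28); WM=18
i=5 t=26 v=3: → [21,28); WM=18
i=6 t=28 v=7: → [28,35); WM=18
i=7 t=37 v=5: → [35,42); WM=37; [14,21) fires=2 [21,28) fires=2 [28,35) fires=1
i=8 t=39 v=1: → [35,42); WM=37
i=9 t=39 v=6: → [35,42); WM=37
i=10 t=40 v=6: → [35,42); WM=37
i=11 t=41 v=1: → [35,42); WM=41
i=12 t=41 v=7: → [35,42); WM=41
i=13 t=33 v=4: DROP (t<41-0); WM=41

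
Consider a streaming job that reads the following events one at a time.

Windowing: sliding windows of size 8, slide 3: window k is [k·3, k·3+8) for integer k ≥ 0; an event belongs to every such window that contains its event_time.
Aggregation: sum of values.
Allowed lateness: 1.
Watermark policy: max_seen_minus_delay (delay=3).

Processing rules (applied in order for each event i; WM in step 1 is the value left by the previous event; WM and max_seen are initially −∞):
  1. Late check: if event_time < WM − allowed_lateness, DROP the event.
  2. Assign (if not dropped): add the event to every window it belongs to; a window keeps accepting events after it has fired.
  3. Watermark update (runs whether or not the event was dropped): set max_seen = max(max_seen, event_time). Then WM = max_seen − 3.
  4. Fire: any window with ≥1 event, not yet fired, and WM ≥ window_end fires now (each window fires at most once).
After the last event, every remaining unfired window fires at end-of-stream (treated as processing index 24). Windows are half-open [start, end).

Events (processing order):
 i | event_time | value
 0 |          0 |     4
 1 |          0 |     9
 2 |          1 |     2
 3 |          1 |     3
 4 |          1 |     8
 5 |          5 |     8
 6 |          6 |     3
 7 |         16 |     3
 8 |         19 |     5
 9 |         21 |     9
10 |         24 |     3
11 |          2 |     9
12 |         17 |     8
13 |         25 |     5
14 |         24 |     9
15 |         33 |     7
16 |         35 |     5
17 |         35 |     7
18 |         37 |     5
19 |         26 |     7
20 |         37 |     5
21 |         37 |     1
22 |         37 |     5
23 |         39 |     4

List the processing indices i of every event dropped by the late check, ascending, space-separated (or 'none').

i=0 t=0 v=4: → [0,8); WM=-3
i=1 t=0 v=9: → [0,8); WM=-3
i=2 t=1 v=2: → [0,8); WM=-2
i=3 t=1 v=3: → [0,8); WM=-2
i=4 t=1 v=8: → [0,8); WM=-2
i=5 t=5 v=8: → [3,11),[0,8); WM=2
i=6 t=6 v=3: → [6,14),[3,11),[0,8); WM=3
i=7 t=16 v=3: → [15,23),[12,20),[9,17); WM=13; [0,8) fires=37 [3,11) fires=11
i=8 t=19 v=5: → [18,26),[15,23),[12,20); WM=16; [6,14) fires=3
i=9 t=21 v=9: → [21,29),[18,26),[15,23); WM=18; [9,17) fires=3
i=10 t=24 v=3: → [24,32),[21,29),[18,26); WM=21; [12,20) fires=8
i=11 t=2 v=9: DROP (t<21-1); WM=21
i=12 t=17 v=8: DROP (t<21-1); WM=21
i=13 t=25 v=5: → [24,32),[21,29),[18,26); WM=22
i=14 t=24 v=9: → [24,32),[21,29),[18,26); WM=22
i=15 t=33 v=7: → [33,41),[30,38),[27,35); WM=30; [15,23) fires=17 [18,26) fires=31 [21,29) fires=26
i=16 t=35 v=5: → [33,41),[30,38); WM=32; [24,32) fires=17
i=17 t=35 v=7: → [33,41),[30,38); WM=32
i=18 t=37 v=5: → [36,44),[33,41),[30,38); WM=34
i=19 t=26 v=7: DROP (t<34-1); WM=34
i=20 t=37 v=5: → [36,44),[33,41),[30,38); WM=34
i=21 t=37 v=1: → [36,44),[33,41),[30,38); WM=34
i=22 t=37 v=5: → [36,44),[33,41),[30,38); WM=34
i=23 t=39 v=4: → [39,47),[36,44),[33,41); WM=36; [27,35) fires=7

11 12 19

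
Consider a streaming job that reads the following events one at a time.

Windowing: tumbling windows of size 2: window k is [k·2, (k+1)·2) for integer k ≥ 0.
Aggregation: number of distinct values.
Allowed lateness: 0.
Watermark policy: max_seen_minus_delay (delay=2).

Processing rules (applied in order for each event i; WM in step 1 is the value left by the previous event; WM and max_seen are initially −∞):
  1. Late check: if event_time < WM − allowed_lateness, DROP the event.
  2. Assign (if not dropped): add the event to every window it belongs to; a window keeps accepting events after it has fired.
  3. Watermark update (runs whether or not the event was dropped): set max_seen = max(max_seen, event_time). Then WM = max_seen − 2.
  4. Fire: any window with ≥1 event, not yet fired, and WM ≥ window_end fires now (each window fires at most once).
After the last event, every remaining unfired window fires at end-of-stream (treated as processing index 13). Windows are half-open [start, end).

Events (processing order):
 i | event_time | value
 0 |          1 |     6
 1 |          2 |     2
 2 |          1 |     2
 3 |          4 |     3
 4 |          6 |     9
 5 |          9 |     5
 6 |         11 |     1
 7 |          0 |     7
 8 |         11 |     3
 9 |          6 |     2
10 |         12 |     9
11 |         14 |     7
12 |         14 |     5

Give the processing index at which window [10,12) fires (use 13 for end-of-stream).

11

i=0 t=1 v=6: → [0,2); WM=-1
i=1 t=2 v=2: → [2,4); WM=0
i=2 t=1 v=2: → [0,2); WM=0
i=3 t=4 v=3: → [4,6); WM=2; [0,2) fires=2
i=4 t=6 v=9: → [6,8); WM=4; [2,4) fires=1
i=5 t=9 v=5: → [8,10); WM=7; [4,6) fires=1
i=6 t=11 v=1: → [10,12); WM=9; [6,8) fires=1
i=7 t=0 v=7: DROP (t<9-0); WM=9
i=8 t=11 v=3: → [10,12); WM=9
i=9 t=6 v=2: DROP (t<9-0); WM=9
i=10 t=12 v=9: → [12,14); WM=10; [8,10) fires=1
i=11 t=14 v=7: → [14,16); WM=12; [10,12) fires=2
i=12 t=14 v=5: → [14,16); WM=12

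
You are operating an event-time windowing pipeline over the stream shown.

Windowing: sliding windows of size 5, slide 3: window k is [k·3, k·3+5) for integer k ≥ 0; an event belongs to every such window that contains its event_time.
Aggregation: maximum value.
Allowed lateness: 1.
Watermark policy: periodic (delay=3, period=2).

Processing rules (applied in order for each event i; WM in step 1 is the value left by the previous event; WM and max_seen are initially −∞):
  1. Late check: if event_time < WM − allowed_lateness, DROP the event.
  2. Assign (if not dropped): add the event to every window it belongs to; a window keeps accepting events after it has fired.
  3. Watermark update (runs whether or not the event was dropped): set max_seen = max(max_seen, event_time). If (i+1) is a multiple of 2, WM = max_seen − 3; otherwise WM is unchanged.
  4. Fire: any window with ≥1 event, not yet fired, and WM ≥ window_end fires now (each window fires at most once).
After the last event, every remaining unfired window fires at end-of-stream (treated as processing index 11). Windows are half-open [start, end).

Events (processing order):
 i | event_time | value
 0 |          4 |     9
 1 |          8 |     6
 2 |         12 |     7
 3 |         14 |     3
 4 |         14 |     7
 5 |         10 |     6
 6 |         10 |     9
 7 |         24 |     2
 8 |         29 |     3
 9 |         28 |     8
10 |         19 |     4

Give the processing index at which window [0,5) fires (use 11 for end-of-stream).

i=0 t=4 v=9: → [3,8),[0,5); WM=−∞
i=1 t=8 v=6: → [6,11); WM=5; [0,5) fires=9
i=2 t=12 v=7: → [12,17),[9,14); WM=5
i=3 t=14 v=3: → [12,17); WM=11; [3,8) fires=9 [6,11) fires=6
i=4 t=14 v=7: → [12,17); WM=11
i=5 t=10 v=6: → [9,14),[6,11); WM=11
i=6 t=10 v=9: → [9,14),[6,11); WM=11
i=7 t=24 v=2: → [24,29),[21,26); WM=21; [9,14) fires=9 [12,17) fires=7
i=8 t=29 v=3: → [27,32); WM=21
i=9 t=28 v=8: → [27,32),[24,29); WM=26; [21,26) fires=2
i=10 t=19 v=4: DROP (t<26-1); WM=26

1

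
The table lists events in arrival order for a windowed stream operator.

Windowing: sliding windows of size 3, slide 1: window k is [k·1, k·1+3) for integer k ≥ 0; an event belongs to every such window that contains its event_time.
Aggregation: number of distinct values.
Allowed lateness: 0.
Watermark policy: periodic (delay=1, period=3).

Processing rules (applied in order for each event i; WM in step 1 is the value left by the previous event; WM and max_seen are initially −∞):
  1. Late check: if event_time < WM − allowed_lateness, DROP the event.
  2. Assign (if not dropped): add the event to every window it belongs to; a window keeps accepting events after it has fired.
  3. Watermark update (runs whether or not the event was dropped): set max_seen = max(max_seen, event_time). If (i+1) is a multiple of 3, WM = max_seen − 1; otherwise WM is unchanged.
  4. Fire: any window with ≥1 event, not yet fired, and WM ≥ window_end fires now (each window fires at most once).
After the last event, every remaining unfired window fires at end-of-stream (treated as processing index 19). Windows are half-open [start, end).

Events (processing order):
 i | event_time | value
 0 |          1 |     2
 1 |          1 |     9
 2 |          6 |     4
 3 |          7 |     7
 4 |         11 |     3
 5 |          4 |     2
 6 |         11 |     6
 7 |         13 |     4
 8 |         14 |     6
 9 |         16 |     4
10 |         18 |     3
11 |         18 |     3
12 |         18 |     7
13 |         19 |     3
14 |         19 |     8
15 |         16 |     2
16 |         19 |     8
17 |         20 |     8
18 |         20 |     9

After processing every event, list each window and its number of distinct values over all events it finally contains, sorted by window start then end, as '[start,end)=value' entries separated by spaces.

[0,3)=2 [1,4)=2 [4,7)=1 [5,8)=2 [6,9)=2 [7,10)=1 [9,12)=2 [10,13)=2 [11,14)=3 [12,15)=2 [13,16)=2 [14,17)=2 [15,18)=1 [16,19)=3 [17,20)=3 [18,21)=4 [19,22)=3 [20,23)=2

i=0 t=1 v=2: → [1,4),[0,3); WM=−∞
i=1 t=1 v=9: → [1,4),[0,3); WM=−∞
i=2 t=6 v=4: → [6,9),[5,8),[4,7); WM=5; [0,3) fires=2 [1,4) fires=2
i=3 t=7 v=7: → [7,10),[6,9),[5,8); WM=5
i=4 t=11 v=3: → [11,14),[10,13),[9,12); WM=5
i=5 t=4 v=2: DROP (t<5-0); WM=10; [4,7) fires=1 [5,8) fires=2 [6,9) fires=2 [7,10) fires=1
i=6 t=11 v=6: → [11,14),[10,13),[9,12); WM=10
i=7 t=13 v=4: → [13,16),[12,15),[11,14); WM=10
i=8 t=14 v=6: → [14,17),[13,16),[12,15); WM=13; [9,12) fires=2 [10,13) fires=2
i=9 t=16 v=4: → [16,19),[15,18),[14,17); WM=13
i=10 t=18 v=3: → [18,21),[17,20),[16,19); WM=13
i=11 t=18 v=3: → [18,21),[17,20),[16,19); WM=17; [11,14) fires=3 [12,15) fires=2 [13,16) fires=2 [14,17) fires=2
i=12 t=18 v=7: → [18,21),[17,20),[16,19); WM=17
i=13 t=19 v=3: → [19,22),[18,21),[17,20); WM=17
i=14 t=19 v=8: → [19,22),[18,21),[17,20); WM=18; [15,18) fires=1
i=15 t=16 v=2: DROP (t<18-0); WM=18
i=16 t=19 v=8: → [19,22),[18,21),[17,20); WM=18
i=17 t=20 v=8: → [20,23),[19,22),[18,21); WM=19; [16,19) fires=3
i=18 t=20 v=9: → [20,23),[19,22),[18,21); WM=19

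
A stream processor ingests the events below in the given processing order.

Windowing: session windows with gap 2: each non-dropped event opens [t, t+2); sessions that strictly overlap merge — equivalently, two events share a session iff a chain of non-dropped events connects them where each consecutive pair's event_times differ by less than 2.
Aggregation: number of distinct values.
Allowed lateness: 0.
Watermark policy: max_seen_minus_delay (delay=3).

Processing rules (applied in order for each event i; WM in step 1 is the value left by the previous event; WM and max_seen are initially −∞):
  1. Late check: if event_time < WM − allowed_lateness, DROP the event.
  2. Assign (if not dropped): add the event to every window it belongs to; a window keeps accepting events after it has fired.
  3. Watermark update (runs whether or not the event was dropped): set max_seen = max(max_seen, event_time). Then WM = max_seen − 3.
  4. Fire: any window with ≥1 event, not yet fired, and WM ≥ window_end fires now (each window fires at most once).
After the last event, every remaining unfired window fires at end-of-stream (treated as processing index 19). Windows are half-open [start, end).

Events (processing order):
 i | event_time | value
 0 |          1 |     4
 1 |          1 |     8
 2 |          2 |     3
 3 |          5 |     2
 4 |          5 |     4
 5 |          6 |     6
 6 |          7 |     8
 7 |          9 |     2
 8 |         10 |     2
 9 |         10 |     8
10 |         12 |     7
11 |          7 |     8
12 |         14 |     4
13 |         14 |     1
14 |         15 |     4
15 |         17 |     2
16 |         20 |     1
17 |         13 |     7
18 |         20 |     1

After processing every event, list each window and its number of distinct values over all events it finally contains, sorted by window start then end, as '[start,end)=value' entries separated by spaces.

i=0 t=1 v=4: → [1,3); WM=-2
i=1 t=1 v=8: → [1,3); WM=-2
i=2 t=2 v=3: → [1,4); WM=-1
i=3 t=5 v=2: → [5,7); WM=2
i=4 t=5 v=4: → [5,7); WM=2
i=5 t=6 v=6: → [5,8); WM=3
i=6 t=7 v=8: → [5,9); WM=4
i=7 t=9 v=2: → [9,11); WM=6
i=8 t=10 v=2: → [9,12); WM=7
i=9 t=10 v=8: → [9,12); WM=7
i=10 t=12 v=7: → [12,14); WM=9
i=11 t=7 v=8: DROP (t<9-0); WM=9
i=12 t=14 v=4: → [14,16); WM=11
i=13 t=14 v=1: → [14,16); WM=11
i=14 t=15 v=4: → [14,17); WM=12
i=15 t=17 v=2: → [17,19); WM=14
i=16 t=20 v=1: → [20,22); WM=17
i=17 t=13 v=7: DROP (t<17-0); WM=17
i=18 t=20 v=1: → [20,22); WM=17

[1,4)=3 [5,9)=4 [9,12)=2 [12,14)=1 [14,17)=2 [17,19)=1 [20,22)=1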